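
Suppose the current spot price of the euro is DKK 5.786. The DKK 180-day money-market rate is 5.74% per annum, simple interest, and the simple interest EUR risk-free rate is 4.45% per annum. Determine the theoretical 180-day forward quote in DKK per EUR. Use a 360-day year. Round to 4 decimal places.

T = 180/360 years.
DKK accumulates by 1 + 0.0574×180/360 = 1.028700.
Growth of 1 EUR over T: 1 + 0.0445×180/360 = 1.022250.
Forward (DKK per EUR) = 5.786 × 1.028700 / 1.022250 = 5.822507.

5.8225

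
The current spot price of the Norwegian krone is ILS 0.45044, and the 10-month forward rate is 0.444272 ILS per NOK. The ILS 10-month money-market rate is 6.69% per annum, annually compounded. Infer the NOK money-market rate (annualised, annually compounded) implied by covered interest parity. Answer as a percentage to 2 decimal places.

T = 10/12 years.
F/S = 0.444272/0.45044 = 0.9863067 = (growth of ILS) / (growth of NOK).
The ILS side grows by (1 + 0.0669)^(10/12) = 1.055447.
So the NOK growth factor = 1.0701002.
r = 1.0701002^(12/10) − 1 = 0.084699 → 8.47%.

8.47%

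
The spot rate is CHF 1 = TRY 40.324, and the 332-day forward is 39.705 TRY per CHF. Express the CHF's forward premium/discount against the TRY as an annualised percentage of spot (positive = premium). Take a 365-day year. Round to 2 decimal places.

T = 332/365 years.
(F − S)/S = (39.705 − 40.324)/40.324 = -0.0153507.
Annualise by dividing by T: -0.0153507 / (332/365) = -0.016877 → -1.69%.

-1.69%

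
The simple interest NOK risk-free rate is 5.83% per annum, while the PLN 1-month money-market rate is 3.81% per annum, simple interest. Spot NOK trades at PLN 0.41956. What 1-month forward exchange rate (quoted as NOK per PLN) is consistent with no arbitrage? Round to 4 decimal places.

T = 1/12 years.
PLN growth factor: 1 + 0.0381×1/12 = 1.003175.
NOK growth factor: 1 + 0.0583×1/12 = 1.0048583.
So F = 0.41956 × 1.003175 / 1.0048583 = 0.4188572 (PLN/NOK).
Quoted the other way: 1/0.4188572 = 2.3874 NOK per PLN.

2.3874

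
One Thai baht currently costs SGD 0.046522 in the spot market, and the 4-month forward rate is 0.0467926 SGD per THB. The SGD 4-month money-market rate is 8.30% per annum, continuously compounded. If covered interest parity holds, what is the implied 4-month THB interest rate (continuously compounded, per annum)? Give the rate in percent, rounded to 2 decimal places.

T = 4/12 years.
F/S = 0.0467926/0.046522 = 1.0058166 = (growth of SGD) / (growth of THB).
SGD growth factor: e^(0.0830×4/12) = 1.0280529.
That pins the THB growth at 1.0221077.
r = ln(1.0221077)/(4/12) = 0.065601 → 6.56%.

6.56%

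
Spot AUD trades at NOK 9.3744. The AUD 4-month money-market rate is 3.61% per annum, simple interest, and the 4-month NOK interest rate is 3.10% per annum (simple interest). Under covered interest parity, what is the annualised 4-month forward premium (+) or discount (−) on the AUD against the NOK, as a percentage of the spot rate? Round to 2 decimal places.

T = 4/12 years.
F = S · g_NOK/g_AUD = 9.3744 × 1.0103333/1.0120333 = 9.3586530.
(F − S)/S ÷ T = (9.3586530 − 9.3744)/9.3744/(4/12) = -0.005039 → -0.50%.

-0.50%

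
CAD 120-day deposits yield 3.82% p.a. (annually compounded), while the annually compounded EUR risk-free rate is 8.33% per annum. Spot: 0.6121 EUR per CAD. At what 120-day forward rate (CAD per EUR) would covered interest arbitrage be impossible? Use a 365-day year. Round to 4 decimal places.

1.6110

T = 120/365 years.
Growth of 1 EUR over T: (1 + 0.0833)^(120/365) = 1.0266543.
CAD growth factor: (1 + 0.0382)^(120/365) = 1.0124012.
Forward (EUR per CAD) = 0.6121 × 1.0266543 / 1.0124012 = 0.6207175.
Quoted the other way: 1/0.6207175 = 1.6110 CAD per EUR.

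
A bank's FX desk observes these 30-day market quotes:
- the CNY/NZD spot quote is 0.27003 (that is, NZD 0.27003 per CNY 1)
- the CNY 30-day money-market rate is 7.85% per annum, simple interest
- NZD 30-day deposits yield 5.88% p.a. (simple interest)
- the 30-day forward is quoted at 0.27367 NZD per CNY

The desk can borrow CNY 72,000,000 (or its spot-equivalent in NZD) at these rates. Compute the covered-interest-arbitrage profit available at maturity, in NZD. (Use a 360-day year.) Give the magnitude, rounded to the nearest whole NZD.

NZD 295,712

T = 30/360 years.
Route A — deposit CNY, sell forward: 72,000,000 × 1.0065416667 × 0.27367 = NZD 19,833,138.57.
Route B — convert at spot, deposit NZD: 72,000,000 × 0.27003 × 1.004900 = NZD 19,537,426.58.
The quoted forward overvalues CNY, so borrow NZD, buy CNY at spot, deposit the CNY at 7.85%, and sell the proceeds forward at 0.27367.
The gap between the two covered legs is NZD 295,712.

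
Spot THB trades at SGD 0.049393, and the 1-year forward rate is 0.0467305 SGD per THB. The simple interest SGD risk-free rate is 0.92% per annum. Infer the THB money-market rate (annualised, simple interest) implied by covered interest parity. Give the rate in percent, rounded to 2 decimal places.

6.67%

T = 1 year.
By CIP, F/S equals the SGD-to-THB growth ratio: 0.0467305/0.049393 = 0.9460956.
The SGD side grows by 1 + 0.0092×1 = 1.009200.
Hence g_THB = 1.0666998.
(1.0666998 − 1)/T = 0.066700, i.e. 6.67%.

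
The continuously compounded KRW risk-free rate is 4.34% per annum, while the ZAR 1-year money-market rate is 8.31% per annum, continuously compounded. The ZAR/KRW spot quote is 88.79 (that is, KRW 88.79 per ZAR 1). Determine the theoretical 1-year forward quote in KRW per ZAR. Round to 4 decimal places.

T = 1 year.
KRW accumulates by e^(0.0434×1) = 1.04435555.
Growth of 1 ZAR over T: e^(0.0831×1) = 1.08665047.
CIP: F = S · (grow KRW)/(grow ZAR) = 88.79 × 1.04435555/1.08665047 = 85.334090 KRW per ZAR.

85.3341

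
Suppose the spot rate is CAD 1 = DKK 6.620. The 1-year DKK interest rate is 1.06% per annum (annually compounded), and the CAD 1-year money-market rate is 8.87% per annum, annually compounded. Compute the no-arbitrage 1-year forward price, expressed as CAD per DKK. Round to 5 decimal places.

T = 1 year.
Growth of 1 DKK over T: (1 + 0.0106)^1 = 1.010600.
Growth of 1 CAD over T: (1 + 0.0887)^1 = 1.088700.
Forward (DKK per CAD) = 6.62 × 1.010600 / 1.088700 = 6.145101.
Invert for CAD per DKK: 1 / 6.145101 = 0.16273.

0.16273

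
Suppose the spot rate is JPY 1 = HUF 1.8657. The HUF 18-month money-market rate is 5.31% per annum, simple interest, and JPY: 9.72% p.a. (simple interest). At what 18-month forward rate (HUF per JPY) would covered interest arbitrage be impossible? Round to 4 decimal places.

1.7580

T = 18/12 years.
Growth of 1 HUF over T: 1 + 0.0531×18/12 = 1.079650.
Growth of 1 JPY over T: 1 + 0.0972×18/12 = 1.145800.
Forward (HUF per JPY) = 1.8657 × 1.079650 / 1.145800 = 1.757988.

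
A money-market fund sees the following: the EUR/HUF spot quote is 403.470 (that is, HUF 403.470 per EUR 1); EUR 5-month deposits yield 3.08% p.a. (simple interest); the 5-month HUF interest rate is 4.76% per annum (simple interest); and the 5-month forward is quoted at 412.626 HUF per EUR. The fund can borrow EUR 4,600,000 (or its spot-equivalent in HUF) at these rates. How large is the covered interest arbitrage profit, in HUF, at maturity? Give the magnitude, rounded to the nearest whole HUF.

T = 5/12 years.
Keep in EUR, deliver into the forward: 4,600,000·1.012833333333·412.626 = HUF 1,922,438,288.20.
Swap to HUF now, deposit: 4,600,000·403.470·1.019833333333 = HUF 1,892,771,913.00.
The quoted forward overvalues EUR, so borrow HUF, buy EUR at spot, deposit the EUR at 3.08%, and sell the proceeds forward at 412.626.
Profit = 1,922,438,288.20 − 1,892,771,913.00 = HUF 29,666,375.

HUF 29,666,375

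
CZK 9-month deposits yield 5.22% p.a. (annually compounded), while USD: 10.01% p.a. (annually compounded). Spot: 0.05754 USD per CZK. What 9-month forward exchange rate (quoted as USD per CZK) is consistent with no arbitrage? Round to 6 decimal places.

T = 9/12 years.
USD growth factor: (1 + 0.1001)^(9/12) = 1.0741727.
Growth of 1 CZK over T: (1 + 0.0522)^(9/12) = 1.0388999.
Forward (USD per CZK) = 0.05754 × 1.0741727 / 1.0388999 = 0.05949360.

0.059494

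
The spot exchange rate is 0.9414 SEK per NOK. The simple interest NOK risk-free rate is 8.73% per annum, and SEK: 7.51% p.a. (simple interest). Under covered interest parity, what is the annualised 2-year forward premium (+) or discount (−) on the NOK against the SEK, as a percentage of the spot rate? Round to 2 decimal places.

T = 2 years.
No-arbitrage forward: 0.9414 × 1.150200 / 1.174600 = 0.9218443 SEK/NOK.
(F − S)/S ÷ T = (0.9218443 − 0.9414)/0.9414/2 = -0.010386 → -1.04%.

-1.04%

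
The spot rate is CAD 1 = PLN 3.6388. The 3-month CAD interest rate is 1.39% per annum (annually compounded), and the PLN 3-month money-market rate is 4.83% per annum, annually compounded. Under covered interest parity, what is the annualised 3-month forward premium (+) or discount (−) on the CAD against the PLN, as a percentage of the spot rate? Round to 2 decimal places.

+3.35%

T = 3/12 years.
F = S · g_PLN/g_CAD = 3.6388 × 1.0118623/1.003457 = 3.6692798.
Annualised premium = (F − S)/S × (1/T) = (3.6692798 − 3.6388)/3.6388 ÷ (3/12) = 3.35%.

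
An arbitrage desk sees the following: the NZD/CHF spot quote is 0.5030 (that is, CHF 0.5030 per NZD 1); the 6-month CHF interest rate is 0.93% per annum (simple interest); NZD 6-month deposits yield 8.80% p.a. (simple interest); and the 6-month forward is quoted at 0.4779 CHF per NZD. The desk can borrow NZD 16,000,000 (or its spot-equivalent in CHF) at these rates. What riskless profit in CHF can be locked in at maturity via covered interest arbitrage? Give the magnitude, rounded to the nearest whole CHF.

CHF 102,582

T = 6/12 years.
Route A — deposit NZD, sell forward: 16,000,000 × 1.044000 × 0.4779 = CHF 7,982,841.60.
Route B — convert at spot, deposit CHF: 16,000,000 × 0.5030 × 1.004650 = CHF 8,085,423.20.
The quoted forward undervalues NZD, so borrow NZD, convert to CHF at spot, deposit the CHF at 0.93%, and buy NZD forward at 0.4779 to cover the loan.
Arbitrage profit = |7,982,841.60 − 8,085,423.20| = CHF 102,582.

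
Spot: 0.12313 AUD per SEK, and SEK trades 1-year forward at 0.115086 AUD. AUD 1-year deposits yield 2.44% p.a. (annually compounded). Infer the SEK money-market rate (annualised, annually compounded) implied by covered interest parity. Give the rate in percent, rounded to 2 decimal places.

9.60%

T = 1 year.
By CIP, F/S equals the AUD-to-SEK growth ratio: 0.115086/0.12313 = 0.9346707.
AUD growth factor: (1 + 0.0244)^1 = 1.024400.
So the SEK growth factor = 1.096001.
Annualise: 1.096001^(1/1) − 1 = 0.096001 = 9.60%.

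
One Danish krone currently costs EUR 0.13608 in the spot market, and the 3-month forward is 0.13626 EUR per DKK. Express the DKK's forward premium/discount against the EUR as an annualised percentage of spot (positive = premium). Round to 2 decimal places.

T = 3/12 years.
DKK trades forward at +0.13228% vs spot over the period.
Per annum: 0.0013228 / (3/12) = 0.005291 = 0.53%.

+0.53%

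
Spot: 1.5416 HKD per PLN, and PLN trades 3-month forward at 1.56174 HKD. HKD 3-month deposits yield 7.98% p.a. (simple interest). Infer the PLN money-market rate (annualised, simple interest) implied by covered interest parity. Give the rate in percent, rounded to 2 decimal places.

2.72%

T = 3/12 years.
CIP gives F = S · g_HKD/g_PLN, so g_HKD/g_PLN = 1.56174/1.5416 = 1.0130643.
The HKD side grows by 1 + 0.0798×3/12 = 1.019950.
So the PLN growth factor = 1.0067969.
(1.0067969 − 1)/T = 0.027188, i.e. 2.72%.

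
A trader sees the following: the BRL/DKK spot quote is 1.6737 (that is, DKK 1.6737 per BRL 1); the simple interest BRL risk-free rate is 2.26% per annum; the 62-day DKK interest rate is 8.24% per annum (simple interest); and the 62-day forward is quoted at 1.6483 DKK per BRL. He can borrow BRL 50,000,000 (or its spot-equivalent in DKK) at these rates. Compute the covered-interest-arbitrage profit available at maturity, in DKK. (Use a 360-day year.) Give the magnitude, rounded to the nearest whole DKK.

T = 62/360 years.
Route A — deposit BRL, sell forward: 50,000,000 × 1.0038922222 × 1.6483 = DKK 82,735,777.49.
Route B — convert at spot, deposit DKK: 50,000,000 × 1.6737 × 1.0141911111 = DKK 84,872,583.13.
The quoted forward undervalues BRL, so borrow BRL, convert to DKK at spot, deposit the DKK at 8.24%, and buy BRL forward at 1.6483 to cover the loan.
The gap between the two covered legs is DKK 2,136,806.

DKK 2,136,806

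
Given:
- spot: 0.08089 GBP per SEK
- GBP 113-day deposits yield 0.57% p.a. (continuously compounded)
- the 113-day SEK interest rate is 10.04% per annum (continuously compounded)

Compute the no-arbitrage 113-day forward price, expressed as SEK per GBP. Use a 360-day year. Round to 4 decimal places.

12.7355

T = 113/360 years.
GBP growth factor: e^(0.0057×113/360) = 1.00179077.
SEK growth factor: e^(0.1004×113/360) = 1.03201628.
Forward (GBP per SEK) = 0.08089 × 1.00179077 / 1.03201628 = 0.078520908.
Quoted the other way: 1/0.078520908 = 12.7355 SEK per GBP.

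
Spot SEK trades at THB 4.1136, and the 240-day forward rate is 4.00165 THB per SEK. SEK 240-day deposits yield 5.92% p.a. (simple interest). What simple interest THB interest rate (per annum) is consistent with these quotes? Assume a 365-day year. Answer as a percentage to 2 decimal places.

T = 240/365 years.
CIP gives F = S · g_THB/g_SEK, so g_THB/g_SEK = 4.00165/4.1136 = 0.9727854.
The SEK side grows by 1 + 0.0592×240/365 = 1.038926.
So the THB growth factor = 1.010652.
r = (1.010652 − 1)/(240/365) = 0.016200 → 1.62%.

1.62%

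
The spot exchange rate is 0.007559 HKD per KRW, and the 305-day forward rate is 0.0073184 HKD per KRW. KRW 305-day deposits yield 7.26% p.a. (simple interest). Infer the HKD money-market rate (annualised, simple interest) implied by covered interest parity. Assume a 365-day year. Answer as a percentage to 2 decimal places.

3.22%

T = 305/365 years.
CIP gives F = S · g_HKD/g_KRW, so g_HKD/g_KRW = 0.0073184/0.007559 = 0.9681704.
The KRW side grows by 1 + 0.0726×305/365 = 1.0606658.
So the HKD growth factor = 1.0269052.
(1.0269052 − 1)/T = 0.032198, i.e. 3.22%.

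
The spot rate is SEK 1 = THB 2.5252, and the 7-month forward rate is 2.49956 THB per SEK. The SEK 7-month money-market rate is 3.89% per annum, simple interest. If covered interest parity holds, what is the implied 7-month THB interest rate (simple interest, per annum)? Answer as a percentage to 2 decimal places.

2.11%

T = 7/12 years.
F/S = 2.49956/2.5252 = 0.9898463 = (growth of THB) / (growth of SEK).
SEK growth factor: 1 + 0.0389×7/12 = 1.0226917.
So the THB growth factor = 1.0123076.
r = (1.0123076 − 1)/(7/12) = 0.021099 → 2.11%.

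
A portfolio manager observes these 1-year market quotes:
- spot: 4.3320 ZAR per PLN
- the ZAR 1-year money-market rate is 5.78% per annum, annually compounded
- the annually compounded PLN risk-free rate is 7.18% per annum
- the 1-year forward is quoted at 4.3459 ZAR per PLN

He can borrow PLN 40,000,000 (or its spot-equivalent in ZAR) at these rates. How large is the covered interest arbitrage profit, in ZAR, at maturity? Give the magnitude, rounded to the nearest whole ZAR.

T = 1 year.
Invest the PLN and cover forward: 40,000,000 × 1.071800 × 4.3459 = ZAR 186,317,424.80.
Convert at spot and invest in ZAR: 40,000,000 × 4.3320 × 1.057800 = ZAR 183,295,584.00.
The quoted forward overvalues PLN, so borrow ZAR, buy PLN at spot, deposit the PLN at 7.18%, and sell the proceeds forward at 4.3459.
Arbitrage profit = |186,317,424.80 − 183,295,584.00| = ZAR 3,021,841.

ZAR 3,021,841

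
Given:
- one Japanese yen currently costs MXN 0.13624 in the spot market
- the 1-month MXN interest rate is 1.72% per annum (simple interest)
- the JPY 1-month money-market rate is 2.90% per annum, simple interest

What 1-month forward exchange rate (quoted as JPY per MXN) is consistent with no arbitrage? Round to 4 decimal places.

T = 1/12 years.
MXN accumulates by 1 + 0.0172×1/12 = 1.0014333.
JPY accumulates by 1 + 0.0290×1/12 = 1.0024167.
CIP: F = S · (grow MXN)/(grow JPY) = 0.13624 × 1.0014333/1.0024167 = 0.1361063 MXN per JPY.
Quoted the other way: 1/0.1361063 = 7.3472 JPY per MXN.

7.3472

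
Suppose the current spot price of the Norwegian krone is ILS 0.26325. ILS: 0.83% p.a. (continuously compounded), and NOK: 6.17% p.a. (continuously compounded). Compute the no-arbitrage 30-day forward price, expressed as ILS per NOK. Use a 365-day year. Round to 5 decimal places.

T = 30/365 years.
ILS accumulates by e^(0.0083×30/365) = 1.0006824.
NOK accumulates by e^(0.0617×30/365) = 1.0050841.
CIP: F = S · (grow ILS)/(grow NOK) = 0.26325 × 1.0006824/1.0050841 = 0.2620971 ILS per NOK.

0.26210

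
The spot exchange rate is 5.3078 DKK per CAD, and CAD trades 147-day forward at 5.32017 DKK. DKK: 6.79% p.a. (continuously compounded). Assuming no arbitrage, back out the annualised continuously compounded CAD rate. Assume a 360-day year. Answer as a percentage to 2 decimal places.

6.22%

T = 147/360 years.
By CIP, F/S equals the DKK-to-CAD growth ratio: 5.32017/5.3078 = 1.0023305.
DKK growth factor: e^(0.0679×147/360) = 1.0281138.
So the CAD growth factor = 1.0257234.
r = ln(1.0257234)/(147/360) = 0.062199 → 6.22%.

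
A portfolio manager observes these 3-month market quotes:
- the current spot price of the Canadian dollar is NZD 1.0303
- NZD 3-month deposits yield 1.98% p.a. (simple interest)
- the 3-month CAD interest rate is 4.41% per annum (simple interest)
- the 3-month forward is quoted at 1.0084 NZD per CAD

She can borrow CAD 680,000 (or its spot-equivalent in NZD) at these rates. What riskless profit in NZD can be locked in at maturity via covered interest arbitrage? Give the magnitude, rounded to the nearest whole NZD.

T = 3/12 years.
Invest the CAD and cover forward: 680,000 × 1.011025 × 1.0084 = NZD 693,271.97.
Convert at spot and invest in NZD: 680,000 × 1.0303 × 1.004950 = NZD 704,071.99.
The quoted forward undervalues CAD, so borrow CAD, convert to NZD at spot, deposit the NZD at 1.98%, and buy CAD forward at 1.0084 to cover the loan.
Arbitrage profit = |693,271.97 − 704,071.99| = NZD 10,800.

NZD 10,800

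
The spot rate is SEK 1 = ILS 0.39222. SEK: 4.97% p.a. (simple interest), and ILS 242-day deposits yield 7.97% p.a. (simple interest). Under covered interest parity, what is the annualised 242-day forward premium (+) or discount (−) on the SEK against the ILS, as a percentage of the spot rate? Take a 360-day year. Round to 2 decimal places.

+2.90%

T = 242/360 years.
No-arbitrage forward: 0.39222 × 1.0535761 / 1.0334094 = 0.39987407 ILS/SEK.
Annualised premium = (F − S)/S × (1/T) = (0.39987407 − 0.39222)/0.39222 ÷ (242/360) = 2.90%.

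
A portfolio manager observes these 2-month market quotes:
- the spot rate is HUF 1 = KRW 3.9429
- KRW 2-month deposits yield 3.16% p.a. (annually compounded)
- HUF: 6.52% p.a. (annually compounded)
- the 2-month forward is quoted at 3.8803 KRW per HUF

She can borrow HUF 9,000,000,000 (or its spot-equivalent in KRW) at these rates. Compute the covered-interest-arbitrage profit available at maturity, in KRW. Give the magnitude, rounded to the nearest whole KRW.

T = 2/12 years.
Invest the HUF and cover forward: 9,000,000,000 × 1.010582700647 × 3.8803 = KRW 35,292,276,479.88.
Convert at spot and invest in KRW: 9,000,000,000 × 3.9429 × 1.005198632075 = KRW 35,670,579,177.68.
The quoted forward undervalues HUF, so borrow HUF, convert to KRW at spot, deposit the KRW at 3.16%, and buy HUF forward at 3.8803 to cover the loan.
Profit = 35,670,579,177.68 − 35,292,276,479.88 = KRW 378,302,698.

KRW 378,302,698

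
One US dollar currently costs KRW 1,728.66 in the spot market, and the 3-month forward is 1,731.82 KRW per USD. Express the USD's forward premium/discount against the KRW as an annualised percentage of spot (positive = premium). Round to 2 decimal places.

T = 3/12 years.
Period premium: (1731.82 − 1728.66)/1728.66 = 0.0018280.
×(1/T) gives 0.73% p.a.

+0.73%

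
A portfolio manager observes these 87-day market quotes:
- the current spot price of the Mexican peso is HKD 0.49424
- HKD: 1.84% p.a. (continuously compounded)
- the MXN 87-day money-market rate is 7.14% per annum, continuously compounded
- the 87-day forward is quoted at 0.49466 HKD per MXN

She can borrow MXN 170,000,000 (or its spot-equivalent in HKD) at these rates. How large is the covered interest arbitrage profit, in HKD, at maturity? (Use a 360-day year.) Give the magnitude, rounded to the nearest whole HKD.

HKD 1,160,557

T = 87/360 years.
Route A — deposit MXN, sell forward: 170,000,000 × 1.0174047275 × 0.49466 = HKD 85,555,801.83.
Route B — convert at spot, deposit HKD: 170,000,000 × 0.49424 × 1.0044565678 = HKD 84,395,244.39.
The quoted forward overvalues MXN, so borrow HKD, buy MXN at spot, deposit the MXN at 7.14%, and sell the proceeds forward at 0.49466.
Arbitrage profit = |85,555,801.83 − 84,395,244.39| = HKD 1,160,557.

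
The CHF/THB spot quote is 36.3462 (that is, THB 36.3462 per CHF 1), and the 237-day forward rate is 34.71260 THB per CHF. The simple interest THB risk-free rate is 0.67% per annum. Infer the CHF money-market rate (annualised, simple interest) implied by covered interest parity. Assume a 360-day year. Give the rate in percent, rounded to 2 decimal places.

T = 237/360 years.
CIP gives F = S · g_THB/g_CHF, so g_THB/g_CHF = 34.7126/36.3462 = 0.9550544.
The THB side grows by 1 + 0.0067×237/360 = 1.0044108.
That pins the CHF growth at 1.0516792.
(1.0516792 − 1)/T = 0.078500, i.e. 7.85%.

7.85%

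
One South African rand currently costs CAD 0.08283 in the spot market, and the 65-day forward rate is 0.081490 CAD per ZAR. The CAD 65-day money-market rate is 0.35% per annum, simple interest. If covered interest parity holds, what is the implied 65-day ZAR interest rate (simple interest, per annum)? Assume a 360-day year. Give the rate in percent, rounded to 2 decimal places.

T = 65/360 years.
By CIP, F/S equals the CAD-to-ZAR growth ratio: 0.08149/0.08283 = 0.9838223.
The CAD side grows by 1 + 0.0035×65/360 = 1.0006319.
That pins the ZAR growth at 1.017086.
r = (1.017086 − 1)/(65/360) = 0.094630 → 9.46%.

9.46%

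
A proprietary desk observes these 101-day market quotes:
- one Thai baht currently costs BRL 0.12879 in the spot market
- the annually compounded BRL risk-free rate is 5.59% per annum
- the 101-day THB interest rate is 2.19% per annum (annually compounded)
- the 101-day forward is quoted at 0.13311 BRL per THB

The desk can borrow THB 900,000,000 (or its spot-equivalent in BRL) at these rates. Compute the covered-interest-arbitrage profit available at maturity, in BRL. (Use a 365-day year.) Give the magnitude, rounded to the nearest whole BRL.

BRL 2,850,491

T = 101/365 years.
Route A — deposit THB, sell forward: 900,000,000 × 1.00601259972 × 0.13311 = BRL 120,519,303.43.
Route B — convert at spot, deposit BRL: 900,000,000 × 0.12879 × 1.01516518955 = BRL 117,668,812.29.
The quoted forward overvalues THB, so borrow BRL, buy THB at spot, deposit the THB at 2.19%, and sell the proceeds forward at 0.13311.
Profit = 120,519,303.43 − 117,668,812.29 = BRL 2,850,491.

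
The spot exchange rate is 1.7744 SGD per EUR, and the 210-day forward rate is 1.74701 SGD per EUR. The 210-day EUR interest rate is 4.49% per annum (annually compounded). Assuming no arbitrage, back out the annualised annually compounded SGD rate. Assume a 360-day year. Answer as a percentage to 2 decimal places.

1.74%

T = 210/360 years.
By CIP, F/S equals the SGD-to-EUR growth ratio: 1.74701/1.7744 = 0.9845638.
EUR growth factor: (1 + 0.0449)^(210/360) = 1.0259517.
That pins the SGD growth at 1.0101149.
r = 1.0101149^(360/210) − 1 = 0.017402 → 1.74%.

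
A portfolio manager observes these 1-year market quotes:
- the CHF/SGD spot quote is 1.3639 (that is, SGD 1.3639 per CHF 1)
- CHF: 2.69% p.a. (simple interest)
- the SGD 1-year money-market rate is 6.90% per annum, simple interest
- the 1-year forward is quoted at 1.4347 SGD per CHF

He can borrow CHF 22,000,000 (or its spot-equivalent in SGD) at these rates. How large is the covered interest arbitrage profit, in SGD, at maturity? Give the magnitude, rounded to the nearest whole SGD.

SGD 336,255

T = 1 year.
Invest the CHF and cover forward: 22,000,000 × 1.026900 × 1.4347 = SGD 32,412,455.46.
Convert at spot and invest in SGD: 22,000,000 × 1.3639 × 1.069000 = SGD 32,076,200.20.
The quoted forward overvalues CHF, so borrow SGD, buy CHF at spot, deposit the CHF at 2.69%, and sell the proceeds forward at 1.4347.
The gap between the two covered legs is SGD 336,255.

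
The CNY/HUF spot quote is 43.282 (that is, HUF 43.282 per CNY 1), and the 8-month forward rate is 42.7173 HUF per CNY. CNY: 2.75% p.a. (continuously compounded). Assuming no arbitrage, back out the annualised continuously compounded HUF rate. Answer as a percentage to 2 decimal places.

0.78%

T = 8/12 years.
CIP gives F = S · g_HUF/g_CNY, so g_HUF/g_CNY = 42.7173/43.282 = 0.9869530.
The CNY side grows by e^(0.0275×8/12) = 1.0185024.
Hence g_HUF = 1.005214.
r = ln(1.005214)/(8/12) = 0.007801 → 0.78%.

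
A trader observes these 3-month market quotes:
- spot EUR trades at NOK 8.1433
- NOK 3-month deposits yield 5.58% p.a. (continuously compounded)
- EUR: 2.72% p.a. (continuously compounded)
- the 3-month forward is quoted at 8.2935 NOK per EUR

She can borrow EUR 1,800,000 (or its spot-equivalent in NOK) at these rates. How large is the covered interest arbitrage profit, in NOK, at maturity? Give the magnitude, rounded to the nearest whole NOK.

T = 3/12 years.
Invest the EUR and cover forward: 1,800,000 × 1.0068231725 × 8.2935 = NOK 15,030,158.37.
Convert at spot and invest in NOK: 1,800,000 × 8.1433 × 1.0140477553 = NOK 14,863,851.15.
The quoted forward overvalues EUR, so borrow NOK, buy EUR at spot, deposit the EUR at 2.72%, and sell the proceeds forward at 8.2935.
Profit = 15,030,158.37 − 14,863,851.15 = NOK 166,307.

NOK 166,307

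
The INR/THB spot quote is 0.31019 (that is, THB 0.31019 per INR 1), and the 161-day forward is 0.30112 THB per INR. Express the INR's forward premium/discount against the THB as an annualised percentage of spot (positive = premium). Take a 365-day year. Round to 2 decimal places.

T = 161/365 years.
(F − S)/S = (0.30112 − 0.31019)/0.31019 = -0.0292401.
Annualise by dividing by T: -0.0292401 / (161/365) = -0.066290 → -6.63%.

-6.63%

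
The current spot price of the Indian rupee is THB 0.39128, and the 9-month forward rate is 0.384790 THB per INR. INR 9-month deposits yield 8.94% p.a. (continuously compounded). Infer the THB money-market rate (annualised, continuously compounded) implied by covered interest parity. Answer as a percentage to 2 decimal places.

6.71%

T = 9/12 years.
CIP gives F = S · g_THB/g_INR, so g_THB/g_INR = 0.38479/0.39128 = 0.9834134.
The INR side grows by e^(0.0894×9/12) = 1.0693489.
Hence g_THB = 1.051612.
Take logs: ln 1.051612 / (9/12) = 0.067099, so 6.71%.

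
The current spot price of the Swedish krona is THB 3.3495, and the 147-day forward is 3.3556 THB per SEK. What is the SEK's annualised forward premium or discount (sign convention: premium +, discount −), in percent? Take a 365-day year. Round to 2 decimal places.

T = 147/365 years.
Period premium: (3.3556 − 3.3495)/3.3495 = 0.0018212.
Per annum: 0.0018212 / (147/365) = 0.004522 = 0.45%.

+0.45%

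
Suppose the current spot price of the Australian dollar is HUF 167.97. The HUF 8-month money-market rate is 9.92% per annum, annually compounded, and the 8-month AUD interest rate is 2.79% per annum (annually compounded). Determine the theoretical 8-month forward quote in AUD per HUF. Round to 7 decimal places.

T = 8/12 years.
HUF growth factor: (1 + 0.0992)^(8/12) = 1.0650855.
Growth of 1 AUD over T: (1 + 0.0279)^(8/12) = 1.0185146.
Forward (HUF per AUD) = 167.97 × 1.0650855 / 1.0185146 = 175.6503.
Invert for AUD per HUF: 1 / 175.6503 = 0.0056931.

0.0056931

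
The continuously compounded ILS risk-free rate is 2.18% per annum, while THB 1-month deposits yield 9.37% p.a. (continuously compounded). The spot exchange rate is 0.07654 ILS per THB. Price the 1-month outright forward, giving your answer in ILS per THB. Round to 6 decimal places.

T = 1/12 years.
ILS accumulates by e^(0.0218×1/12) = 1.0018183.
Growth of 1 THB over T: e^(0.0937×1/12) = 1.0078389.
Forward (ILS per THB) = 0.07654 × 1.0018183 / 1.0078389 = 0.07608277.

0.076083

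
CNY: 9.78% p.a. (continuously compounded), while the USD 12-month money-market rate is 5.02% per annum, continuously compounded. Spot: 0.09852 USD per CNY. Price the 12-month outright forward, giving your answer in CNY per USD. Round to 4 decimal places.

T = 1 year.
USD accumulates by e^(0.0502×1) = 1.05148137.
Growth of 1 CNY over T: e^(0.0978×1) = 1.10274221.
So F = 0.09852 × 1.05148137 / 1.10274221 = 0.093940310 (USD/CNY).
Quoted the other way: 1/0.093940310 = 10.6451 CNY per USD.

10.6451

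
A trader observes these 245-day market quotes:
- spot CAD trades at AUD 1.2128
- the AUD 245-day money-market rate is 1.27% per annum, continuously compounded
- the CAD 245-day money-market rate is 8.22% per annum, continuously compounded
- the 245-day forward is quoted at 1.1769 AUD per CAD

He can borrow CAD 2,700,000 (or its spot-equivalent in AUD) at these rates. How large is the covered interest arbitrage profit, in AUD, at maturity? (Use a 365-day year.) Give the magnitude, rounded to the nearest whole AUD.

T = 245/365 years.
Keep in CAD, deliver into the forward: 2,700,000·1.056725887·1.1769 = AUD 3,357,883.88.
Swap to AUD now, deposit: 2,700,000·1.2128·1.008561096 = AUD 3,302,593.82.
The quoted forward overvalues CAD, so borrow AUD, buy CAD at spot, deposit the CAD at 8.22%, and sell the proceeds forward at 1.1769.
Arbitrage profit = |3,357,883.88 − 3,302,593.82| = AUD 55,290.

AUD 55,290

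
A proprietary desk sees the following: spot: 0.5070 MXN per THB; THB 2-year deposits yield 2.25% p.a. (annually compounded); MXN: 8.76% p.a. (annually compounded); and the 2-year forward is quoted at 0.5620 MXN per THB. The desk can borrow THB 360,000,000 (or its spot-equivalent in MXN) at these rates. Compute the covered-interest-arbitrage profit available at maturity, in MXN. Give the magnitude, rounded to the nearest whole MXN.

T = 2 years.
Keep in THB, deliver into the forward: 360,000,000·1.04550625·0.5620 = MXN 211,526,824.50.
Swap to MXN now, deposit: 360,000,000·0.5070·1.18287376 = MXN 215,898,118.68.
The quoted forward undervalues THB, so borrow THB, convert to MXN at spot, deposit the MXN at 8.76%, and buy THB forward at 0.5620 to cover the loan.
The gap between the two covered legs is MXN 4,371,294.

MXN 4,371,294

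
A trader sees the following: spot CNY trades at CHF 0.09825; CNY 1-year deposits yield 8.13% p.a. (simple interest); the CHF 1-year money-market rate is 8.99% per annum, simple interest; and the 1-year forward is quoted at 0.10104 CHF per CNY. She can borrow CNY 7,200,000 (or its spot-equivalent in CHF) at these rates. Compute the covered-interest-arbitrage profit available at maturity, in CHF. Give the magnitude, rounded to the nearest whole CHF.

T = 1 year.
Invest the CNY and cover forward: 7,200,000 × 1.081300 × 0.10104 = CHF 786,632.77.
Convert at spot and invest in CHF: 7,200,000 × 0.09825 × 1.089900 = CHF 770,995.26.
The quoted forward overvalues CNY, so borrow CHF, buy CNY at spot, deposit the CNY at 8.13%, and sell the proceeds forward at 0.10104.
Profit = 786,632.77 − 770,995.26 = CHF 15,638.

CHF 15,638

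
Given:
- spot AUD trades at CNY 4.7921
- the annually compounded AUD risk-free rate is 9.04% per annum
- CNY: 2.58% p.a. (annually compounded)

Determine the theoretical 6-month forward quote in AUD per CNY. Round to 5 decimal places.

0.21515

T = 6/12 years.
CNY accumulates by (1 + 0.0258)^(6/12) = 1.0128179.
AUD growth factor: (1 + 0.0904)^(6/12) = 1.0442222.
So F = 4.7921 × 1.0128179 / 1.0442222 = 4.647981 (CNY/AUD).
Invert for AUD per CNY: 1 / 4.647981 = 0.21515.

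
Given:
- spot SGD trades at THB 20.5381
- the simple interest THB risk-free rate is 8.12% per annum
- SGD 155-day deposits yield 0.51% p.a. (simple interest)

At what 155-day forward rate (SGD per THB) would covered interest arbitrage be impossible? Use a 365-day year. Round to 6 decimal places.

0.047169

T = 155/365 years.
THB accumulates by 1 + 0.0812×155/365 = 1.0344822.
Growth of 1 SGD over T: 1 + 0.0051×155/365 = 1.0021658.
So F = 20.5381 × 1.0344822 / 1.0021658 = 21.20038 (THB/SGD).
Invert for SGD per THB: 1 / 21.20038 = 0.047169.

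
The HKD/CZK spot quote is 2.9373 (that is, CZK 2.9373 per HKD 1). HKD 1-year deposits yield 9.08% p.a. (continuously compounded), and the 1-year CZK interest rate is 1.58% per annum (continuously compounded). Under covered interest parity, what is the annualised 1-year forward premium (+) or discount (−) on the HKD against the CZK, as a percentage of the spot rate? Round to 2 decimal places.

T = 1 year.
No-arbitrage forward: 2.9373 × 1.0159255 / 1.095050 = 2.7250609 CZK/HKD.
Annualised premium = (F − S)/S × (1/T) = (2.7250609 − 2.9373)/2.9373 ÷ 1 = -7.23%.

-7.23%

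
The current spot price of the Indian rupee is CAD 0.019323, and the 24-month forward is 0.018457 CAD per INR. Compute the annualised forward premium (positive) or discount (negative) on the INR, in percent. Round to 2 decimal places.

T = 2 years.
(F − S)/S = (0.018457 − 0.019323)/0.019323 = -0.0448171.
×(1/T) gives -2.24% p.a.

-2.24%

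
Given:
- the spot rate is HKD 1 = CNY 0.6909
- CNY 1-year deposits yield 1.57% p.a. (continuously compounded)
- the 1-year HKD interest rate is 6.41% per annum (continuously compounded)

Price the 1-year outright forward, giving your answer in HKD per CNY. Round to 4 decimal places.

1.5192

T = 1 year.
CNY growth factor: e^(0.0157×1) = 1.0158239.
HKD growth factor: e^(0.0641×1) = 1.066199.
Forward (CNY per HKD) = 0.6909 × 1.0158239 / 1.066199 = 0.6582568.
Invert for HKD per CNY: 1 / 0.6582568 = 1.5192.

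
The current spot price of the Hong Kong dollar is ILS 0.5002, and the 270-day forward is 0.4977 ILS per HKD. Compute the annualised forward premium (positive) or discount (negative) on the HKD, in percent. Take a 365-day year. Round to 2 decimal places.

T = 270/365 years.
HKD trades forward at -0.49980% vs spot over the period.
Annualise by dividing by T: -0.0049980 / (270/365) = -0.006757 → -0.68%.

-0.68%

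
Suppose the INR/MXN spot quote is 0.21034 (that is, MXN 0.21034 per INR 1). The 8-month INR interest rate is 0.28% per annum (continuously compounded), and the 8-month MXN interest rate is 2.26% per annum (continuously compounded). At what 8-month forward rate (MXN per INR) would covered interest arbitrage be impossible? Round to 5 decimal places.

T = 8/12 years.
Growth of 1 MXN over T: e^(0.0226×8/12) = 1.0151807.
Growth of 1 INR over T: e^(0.0028×8/12) = 1.0018684.
Forward (MXN per INR) = 0.21034 × 1.0151807 / 1.0018684 = 0.2131349.

0.21313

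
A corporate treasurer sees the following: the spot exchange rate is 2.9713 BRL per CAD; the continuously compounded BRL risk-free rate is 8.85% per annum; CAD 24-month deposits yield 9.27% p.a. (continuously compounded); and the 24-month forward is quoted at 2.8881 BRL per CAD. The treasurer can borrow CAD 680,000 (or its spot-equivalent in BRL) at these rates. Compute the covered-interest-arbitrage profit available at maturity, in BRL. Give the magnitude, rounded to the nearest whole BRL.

BRL 47,757

T = 2 years.
Invest the CAD and cover forward: 680,000 × 1.203699824 × 2.8881 = BRL 2,363,955.71.
Convert at spot and invest in BRL: 680,000 × 2.9713 × 1.193631093 = BRL 2,411,712.53.
The quoted forward undervalues CAD, so borrow CAD, convert to BRL at spot, deposit the BRL at 8.85%, and buy CAD forward at 2.8881 to cover the loan.
The gap between the two covered legs is BRL 47,757.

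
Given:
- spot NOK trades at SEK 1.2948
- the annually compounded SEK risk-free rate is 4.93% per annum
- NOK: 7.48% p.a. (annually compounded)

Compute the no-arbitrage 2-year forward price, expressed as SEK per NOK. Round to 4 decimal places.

T = 2 years.
SEK accumulates by (1 + 0.0493)^2 = 1.1010305.
NOK growth factor: (1 + 0.0748)^2 = 1.155195.
So F = 1.2948 × 1.1010305 / 1.155195 = 1.234090 (SEK/NOK).

1.2341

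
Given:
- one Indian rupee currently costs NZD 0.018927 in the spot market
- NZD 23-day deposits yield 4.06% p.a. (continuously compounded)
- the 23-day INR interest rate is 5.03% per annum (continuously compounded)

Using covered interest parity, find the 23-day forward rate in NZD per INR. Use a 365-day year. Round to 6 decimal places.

T = 23/365 years.
NZD accumulates by e^(0.0406×23/365) = 1.0025616.
INR accumulates by e^(0.0503×23/365) = 1.0031746.
Forward (NZD per INR) = 0.018927 × 1.0025616 / 1.0031746 = 0.01891543.

0.018915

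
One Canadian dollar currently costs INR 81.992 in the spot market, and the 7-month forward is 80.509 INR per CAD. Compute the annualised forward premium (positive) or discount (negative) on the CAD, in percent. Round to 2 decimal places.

-3.10%

T = 7/12 years.
Period premium: (80.509 − 81.992)/81.992 = -0.0180871.
×(1/T) gives -3.10% p.a.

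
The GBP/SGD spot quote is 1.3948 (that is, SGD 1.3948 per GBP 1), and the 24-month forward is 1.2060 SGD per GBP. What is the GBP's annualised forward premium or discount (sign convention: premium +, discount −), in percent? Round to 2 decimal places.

T = 2 years.
Period premium: (1.2060 − 1.3948)/1.3948 = -0.1353599.
Per annum: -0.1353599 / 2 = -0.067680 = -6.77%.

-6.77%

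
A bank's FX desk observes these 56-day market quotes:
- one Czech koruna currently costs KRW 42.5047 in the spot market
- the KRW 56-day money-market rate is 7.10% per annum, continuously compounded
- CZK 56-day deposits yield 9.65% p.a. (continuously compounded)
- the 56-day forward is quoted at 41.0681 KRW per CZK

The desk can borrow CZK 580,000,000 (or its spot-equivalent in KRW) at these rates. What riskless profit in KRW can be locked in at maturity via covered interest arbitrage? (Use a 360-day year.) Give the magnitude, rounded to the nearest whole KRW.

KRW 746,758,505

T = 56/360 years.
Invest the CZK and cover forward: 580,000,000 × 1.015124343712 × 41.0681 = KRW 24,179,752,274.80.
Convert at spot and invest in KRW: 580,000,000 × 42.5047 × 1.011105659475 = KRW 24,926,510,780.09.
The quoted forward undervalues CZK, so borrow CZK, convert to KRW at spot, deposit the KRW at 7.10%, and buy CZK forward at 41.0681 to cover the loan.
Arbitrage profit = |24,179,752,274.80 − 24,926,510,780.09| = KRW 746,758,505.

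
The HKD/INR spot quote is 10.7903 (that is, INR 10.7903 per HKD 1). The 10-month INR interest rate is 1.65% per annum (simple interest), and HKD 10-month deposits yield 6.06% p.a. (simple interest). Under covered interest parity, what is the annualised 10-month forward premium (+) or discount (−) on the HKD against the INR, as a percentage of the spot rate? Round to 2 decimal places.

-4.20%

T = 10/12 years.
CIP forward (INR per HKD) = 10.7903 × 1.013750/1.050500 = 10.4128193.
(F − S)/S ÷ T = (10.4128193 − 10.7903)/10.7903/(10/12) = -0.041980 → -4.20%.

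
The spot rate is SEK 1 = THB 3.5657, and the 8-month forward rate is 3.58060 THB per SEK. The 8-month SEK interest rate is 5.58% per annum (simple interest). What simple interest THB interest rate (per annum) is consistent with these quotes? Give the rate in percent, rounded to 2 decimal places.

T = 8/12 years.
F/S = 3.5806/3.5657 = 1.0041787 = (growth of THB) / (growth of SEK).
SEK growth factor: 1 + 0.0558×8/12 = 1.037200.
So the THB growth factor = 1.0415341.
(1.0415341 − 1)/T = 0.062301, i.e. 6.23%.

6.23%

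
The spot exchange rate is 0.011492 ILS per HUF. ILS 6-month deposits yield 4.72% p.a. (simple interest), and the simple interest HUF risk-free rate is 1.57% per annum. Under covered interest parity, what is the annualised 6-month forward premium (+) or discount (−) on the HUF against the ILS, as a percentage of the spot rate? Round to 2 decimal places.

+3.13%

T = 6/12 years.
CIP forward (ILS per HUF) = 0.011492 × 1.023600/1.007850 = 0.011671589.
(F − S)/S ÷ T = (0.011671589 − 0.011492)/0.011492/(6/12) = 0.031255 → 3.13%.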